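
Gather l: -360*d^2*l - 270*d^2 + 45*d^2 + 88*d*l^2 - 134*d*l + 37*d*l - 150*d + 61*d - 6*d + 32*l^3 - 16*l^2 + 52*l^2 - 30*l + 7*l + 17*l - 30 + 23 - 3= -225*d^2 - 95*d + 32*l^3 + l^2*(88*d + 36) + l*(-360*d^2 - 97*d - 6) - 10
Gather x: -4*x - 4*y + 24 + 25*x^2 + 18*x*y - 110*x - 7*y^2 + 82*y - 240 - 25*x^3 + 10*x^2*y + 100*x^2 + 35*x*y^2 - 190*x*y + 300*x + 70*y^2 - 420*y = -25*x^3 + x^2*(10*y + 125) + x*(35*y^2 - 172*y + 186) + 63*y^2 - 342*y - 216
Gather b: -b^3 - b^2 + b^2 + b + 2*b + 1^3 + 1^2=-b^3 + 3*b + 2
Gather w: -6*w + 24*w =18*w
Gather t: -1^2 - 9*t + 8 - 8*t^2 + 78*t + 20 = -8*t^2 + 69*t + 27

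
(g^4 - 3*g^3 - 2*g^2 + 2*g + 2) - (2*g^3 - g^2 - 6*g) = g^4 - 5*g^3 - g^2 + 8*g + 2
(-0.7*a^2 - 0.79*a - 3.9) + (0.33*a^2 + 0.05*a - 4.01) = -0.37*a^2 - 0.74*a - 7.91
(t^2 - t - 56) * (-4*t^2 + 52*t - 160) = -4*t^4 + 56*t^3 + 12*t^2 - 2752*t + 8960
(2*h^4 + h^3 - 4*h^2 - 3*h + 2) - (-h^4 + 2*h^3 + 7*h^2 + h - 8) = 3*h^4 - h^3 - 11*h^2 - 4*h + 10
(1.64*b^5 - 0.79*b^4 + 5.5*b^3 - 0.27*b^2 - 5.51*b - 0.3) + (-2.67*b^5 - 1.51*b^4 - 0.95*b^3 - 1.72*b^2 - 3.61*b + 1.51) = -1.03*b^5 - 2.3*b^4 + 4.55*b^3 - 1.99*b^2 - 9.12*b + 1.21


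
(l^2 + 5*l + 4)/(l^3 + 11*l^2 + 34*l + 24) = 1/(l + 6)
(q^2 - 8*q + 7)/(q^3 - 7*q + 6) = (q - 7)/(q^2 + q - 6)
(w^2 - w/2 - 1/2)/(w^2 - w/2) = (2*w^2 - w - 1)/(w*(2*w - 1))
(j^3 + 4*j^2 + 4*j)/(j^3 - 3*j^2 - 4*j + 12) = j*(j + 2)/(j^2 - 5*j + 6)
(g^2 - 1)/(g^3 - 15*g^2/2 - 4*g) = 2*(1 - g^2)/(g*(-2*g^2 + 15*g + 8))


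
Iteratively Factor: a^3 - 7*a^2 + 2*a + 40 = (a - 5)*(a^2 - 2*a - 8) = (a - 5)*(a + 2)*(a - 4)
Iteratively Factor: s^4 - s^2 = (s + 1)*(s^3 - s^2) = s*(s + 1)*(s^2 - s) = s*(s - 1)*(s + 1)*(s)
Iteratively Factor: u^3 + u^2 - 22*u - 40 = (u - 5)*(u^2 + 6*u + 8) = (u - 5)*(u + 2)*(u + 4)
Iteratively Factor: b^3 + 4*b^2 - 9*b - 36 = (b - 3)*(b^2 + 7*b + 12) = (b - 3)*(b + 4)*(b + 3)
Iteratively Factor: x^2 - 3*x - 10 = (x - 5)*(x + 2)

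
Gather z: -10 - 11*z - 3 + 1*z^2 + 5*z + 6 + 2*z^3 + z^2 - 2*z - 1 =2*z^3 + 2*z^2 - 8*z - 8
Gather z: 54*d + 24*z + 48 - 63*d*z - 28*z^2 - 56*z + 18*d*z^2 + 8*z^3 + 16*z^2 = 54*d + 8*z^3 + z^2*(18*d - 12) + z*(-63*d - 32) + 48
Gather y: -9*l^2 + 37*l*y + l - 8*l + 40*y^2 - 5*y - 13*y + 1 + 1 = -9*l^2 - 7*l + 40*y^2 + y*(37*l - 18) + 2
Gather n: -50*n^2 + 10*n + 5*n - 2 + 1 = -50*n^2 + 15*n - 1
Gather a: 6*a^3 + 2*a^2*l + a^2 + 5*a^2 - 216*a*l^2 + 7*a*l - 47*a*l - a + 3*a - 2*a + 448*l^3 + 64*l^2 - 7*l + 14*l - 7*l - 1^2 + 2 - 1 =6*a^3 + a^2*(2*l + 6) + a*(-216*l^2 - 40*l) + 448*l^3 + 64*l^2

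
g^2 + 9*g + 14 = (g + 2)*(g + 7)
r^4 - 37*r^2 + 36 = (r - 6)*(r - 1)*(r + 1)*(r + 6)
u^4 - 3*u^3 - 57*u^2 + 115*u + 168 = (u - 8)*(u - 3)*(u + 1)*(u + 7)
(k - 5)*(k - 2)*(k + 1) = k^3 - 6*k^2 + 3*k + 10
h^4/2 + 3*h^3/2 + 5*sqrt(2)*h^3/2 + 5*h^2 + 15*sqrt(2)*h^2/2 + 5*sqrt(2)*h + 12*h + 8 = (h/2 + 1/2)*(h + 2)*(h + sqrt(2))*(h + 4*sqrt(2))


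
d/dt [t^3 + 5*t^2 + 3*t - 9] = 3*t^2 + 10*t + 3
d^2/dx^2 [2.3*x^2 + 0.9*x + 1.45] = 4.60000000000000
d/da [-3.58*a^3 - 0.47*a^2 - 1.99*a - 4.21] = -10.74*a^2 - 0.94*a - 1.99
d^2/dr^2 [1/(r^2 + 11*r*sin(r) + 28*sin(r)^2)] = ((r^2 + 11*r*sin(r) + 28*sin(r)^2)*(11*r*sin(r) + 112*sin(r)^2 - 22*cos(r) - 58) + 2*(11*r*cos(r) + 2*r + 11*sin(r) + 28*sin(2*r))^2)/((r + 4*sin(r))^3*(r + 7*sin(r))^3)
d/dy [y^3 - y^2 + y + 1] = 3*y^2 - 2*y + 1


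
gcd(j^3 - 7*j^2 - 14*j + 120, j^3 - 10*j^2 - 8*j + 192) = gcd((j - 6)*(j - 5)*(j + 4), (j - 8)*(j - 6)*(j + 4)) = j^2 - 2*j - 24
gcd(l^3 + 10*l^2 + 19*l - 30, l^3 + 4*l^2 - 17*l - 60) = l + 5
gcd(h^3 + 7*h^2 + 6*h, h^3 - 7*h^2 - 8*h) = h^2 + h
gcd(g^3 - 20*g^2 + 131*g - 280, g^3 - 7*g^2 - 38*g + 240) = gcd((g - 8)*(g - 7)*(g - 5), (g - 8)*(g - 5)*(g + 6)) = g^2 - 13*g + 40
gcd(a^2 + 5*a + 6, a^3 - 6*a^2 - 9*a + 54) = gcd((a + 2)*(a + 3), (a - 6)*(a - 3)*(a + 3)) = a + 3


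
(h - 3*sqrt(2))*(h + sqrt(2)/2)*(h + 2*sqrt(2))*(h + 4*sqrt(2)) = h^4 + 7*sqrt(2)*h^3/2 - 17*h^2 - 58*sqrt(2)*h - 48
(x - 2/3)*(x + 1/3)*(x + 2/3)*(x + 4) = x^4 + 13*x^3/3 + 8*x^2/9 - 52*x/27 - 16/27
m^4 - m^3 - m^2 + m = m*(m - 1)^2*(m + 1)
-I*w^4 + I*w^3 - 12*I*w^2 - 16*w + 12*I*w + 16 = (w - 2*I)^2*(w + 4*I)*(-I*w + I)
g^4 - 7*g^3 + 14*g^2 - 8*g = g*(g - 4)*(g - 2)*(g - 1)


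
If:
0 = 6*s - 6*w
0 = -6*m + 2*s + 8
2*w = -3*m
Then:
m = 8/9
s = -4/3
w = -4/3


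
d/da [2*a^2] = 4*a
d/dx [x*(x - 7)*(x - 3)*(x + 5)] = 4*x^3 - 15*x^2 - 58*x + 105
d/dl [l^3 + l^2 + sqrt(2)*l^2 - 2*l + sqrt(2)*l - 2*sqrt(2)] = 3*l^2 + 2*l + 2*sqrt(2)*l - 2 + sqrt(2)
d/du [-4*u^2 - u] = -8*u - 1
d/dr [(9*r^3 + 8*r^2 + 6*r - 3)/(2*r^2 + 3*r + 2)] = (18*r^4 + 54*r^3 + 66*r^2 + 44*r + 21)/(4*r^4 + 12*r^3 + 17*r^2 + 12*r + 4)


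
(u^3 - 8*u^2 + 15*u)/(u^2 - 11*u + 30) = u*(u - 3)/(u - 6)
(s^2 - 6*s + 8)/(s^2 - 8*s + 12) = (s - 4)/(s - 6)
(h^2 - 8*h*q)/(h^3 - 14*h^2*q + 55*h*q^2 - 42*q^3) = h*(h - 8*q)/(h^3 - 14*h^2*q + 55*h*q^2 - 42*q^3)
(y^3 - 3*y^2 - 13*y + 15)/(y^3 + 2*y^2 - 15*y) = (y^3 - 3*y^2 - 13*y + 15)/(y*(y^2 + 2*y - 15))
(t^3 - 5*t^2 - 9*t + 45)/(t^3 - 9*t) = (t - 5)/t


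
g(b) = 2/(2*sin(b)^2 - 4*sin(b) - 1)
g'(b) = 2*(-4*sin(b)*cos(b) + 4*cos(b))/(2*sin(b)^2 - 4*sin(b) - 1)^2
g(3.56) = 2.09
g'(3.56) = -11.26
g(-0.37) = 2.82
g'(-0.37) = 20.26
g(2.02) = -0.67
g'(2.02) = -0.04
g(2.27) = -0.69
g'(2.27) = -0.14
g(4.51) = 0.41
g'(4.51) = -0.14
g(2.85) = -1.01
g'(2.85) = -1.39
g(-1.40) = 0.41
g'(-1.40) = 0.11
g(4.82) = 0.40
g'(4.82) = 0.07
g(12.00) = 1.16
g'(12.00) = 3.50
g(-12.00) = -0.78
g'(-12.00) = 0.47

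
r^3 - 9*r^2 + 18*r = r*(r - 6)*(r - 3)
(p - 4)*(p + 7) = p^2 + 3*p - 28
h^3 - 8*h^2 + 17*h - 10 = (h - 5)*(h - 2)*(h - 1)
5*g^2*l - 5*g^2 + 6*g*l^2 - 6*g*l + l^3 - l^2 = (g + l)*(5*g + l)*(l - 1)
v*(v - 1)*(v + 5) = v^3 + 4*v^2 - 5*v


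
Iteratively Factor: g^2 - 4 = (g + 2)*(g - 2)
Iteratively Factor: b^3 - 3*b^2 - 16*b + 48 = (b - 4)*(b^2 + b - 12) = (b - 4)*(b - 3)*(b + 4)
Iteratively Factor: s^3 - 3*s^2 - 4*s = (s)*(s^2 - 3*s - 4) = s*(s + 1)*(s - 4)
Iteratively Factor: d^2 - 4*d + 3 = (d - 1)*(d - 3)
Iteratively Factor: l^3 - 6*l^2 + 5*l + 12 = (l - 4)*(l^2 - 2*l - 3) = (l - 4)*(l - 3)*(l + 1)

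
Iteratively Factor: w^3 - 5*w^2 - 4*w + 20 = (w - 2)*(w^2 - 3*w - 10) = (w - 2)*(w + 2)*(w - 5)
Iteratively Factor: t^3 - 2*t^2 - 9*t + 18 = (t - 3)*(t^2 + t - 6) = (t - 3)*(t - 2)*(t + 3)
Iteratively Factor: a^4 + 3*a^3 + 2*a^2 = (a + 2)*(a^3 + a^2) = (a + 1)*(a + 2)*(a^2) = a*(a + 1)*(a + 2)*(a)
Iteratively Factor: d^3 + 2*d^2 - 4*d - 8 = (d - 2)*(d^2 + 4*d + 4) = (d - 2)*(d + 2)*(d + 2)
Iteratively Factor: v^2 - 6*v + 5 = (v - 5)*(v - 1)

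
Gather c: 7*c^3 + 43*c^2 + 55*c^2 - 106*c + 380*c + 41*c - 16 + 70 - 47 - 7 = 7*c^3 + 98*c^2 + 315*c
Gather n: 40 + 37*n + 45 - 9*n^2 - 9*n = -9*n^2 + 28*n + 85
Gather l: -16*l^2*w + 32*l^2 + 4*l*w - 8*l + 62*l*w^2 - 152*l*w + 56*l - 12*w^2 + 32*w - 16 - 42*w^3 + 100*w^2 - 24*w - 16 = l^2*(32 - 16*w) + l*(62*w^2 - 148*w + 48) - 42*w^3 + 88*w^2 + 8*w - 32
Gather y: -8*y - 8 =-8*y - 8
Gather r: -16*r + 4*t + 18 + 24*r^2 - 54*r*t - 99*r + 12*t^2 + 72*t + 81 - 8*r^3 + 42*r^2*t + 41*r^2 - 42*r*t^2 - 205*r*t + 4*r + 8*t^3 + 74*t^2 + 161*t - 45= -8*r^3 + r^2*(42*t + 65) + r*(-42*t^2 - 259*t - 111) + 8*t^3 + 86*t^2 + 237*t + 54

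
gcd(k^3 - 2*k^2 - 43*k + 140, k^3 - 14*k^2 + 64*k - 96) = k - 4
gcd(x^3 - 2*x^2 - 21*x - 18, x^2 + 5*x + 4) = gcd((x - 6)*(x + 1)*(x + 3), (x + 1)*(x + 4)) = x + 1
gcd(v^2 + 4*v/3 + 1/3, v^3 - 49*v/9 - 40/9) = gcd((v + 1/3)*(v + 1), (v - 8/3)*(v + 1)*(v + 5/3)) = v + 1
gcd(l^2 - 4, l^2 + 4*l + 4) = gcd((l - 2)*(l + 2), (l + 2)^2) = l + 2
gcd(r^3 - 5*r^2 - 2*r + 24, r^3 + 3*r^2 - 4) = r + 2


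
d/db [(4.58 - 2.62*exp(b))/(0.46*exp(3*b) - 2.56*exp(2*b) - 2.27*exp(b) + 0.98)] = (2.4104*exp(3*b) - 13.0276*exp(2*b) + 23.4496*exp(b) + 7.829)*exp(b)/(0.2116*exp(6*b) - 2.3552*exp(5*b) + 4.4652*exp(4*b) + 12.524*exp(3*b) + 0.1353*exp(2*b) - 4.4492*exp(b) + 0.9604)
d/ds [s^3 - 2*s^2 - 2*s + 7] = 3*s^2 - 4*s - 2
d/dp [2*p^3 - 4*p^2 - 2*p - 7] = 6*p^2 - 8*p - 2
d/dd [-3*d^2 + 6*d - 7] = 6 - 6*d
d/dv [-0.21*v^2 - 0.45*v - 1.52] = -0.42*v - 0.45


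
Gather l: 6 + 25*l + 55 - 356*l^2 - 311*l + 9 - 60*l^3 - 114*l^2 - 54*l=-60*l^3 - 470*l^2 - 340*l + 70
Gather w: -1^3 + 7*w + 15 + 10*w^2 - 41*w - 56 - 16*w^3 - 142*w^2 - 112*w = -16*w^3 - 132*w^2 - 146*w - 42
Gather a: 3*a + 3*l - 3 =3*a + 3*l - 3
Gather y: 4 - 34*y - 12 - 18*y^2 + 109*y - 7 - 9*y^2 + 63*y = -27*y^2 + 138*y - 15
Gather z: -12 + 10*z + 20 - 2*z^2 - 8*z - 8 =-2*z^2 + 2*z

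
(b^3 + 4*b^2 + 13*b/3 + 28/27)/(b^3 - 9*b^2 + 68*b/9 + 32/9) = (9*b^2 + 33*b + 28)/(3*(3*b^2 - 28*b + 32))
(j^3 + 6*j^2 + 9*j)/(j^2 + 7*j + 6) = j*(j^2 + 6*j + 9)/(j^2 + 7*j + 6)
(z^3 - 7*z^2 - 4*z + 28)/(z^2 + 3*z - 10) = (z^2 - 5*z - 14)/(z + 5)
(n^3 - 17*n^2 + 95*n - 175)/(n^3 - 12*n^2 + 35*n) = (n - 5)/n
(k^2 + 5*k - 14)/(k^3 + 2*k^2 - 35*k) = (k - 2)/(k*(k - 5))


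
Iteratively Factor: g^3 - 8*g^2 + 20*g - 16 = (g - 2)*(g^2 - 6*g + 8) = (g - 2)^2*(g - 4)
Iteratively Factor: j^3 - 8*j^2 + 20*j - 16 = (j - 2)*(j^2 - 6*j + 8) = (j - 4)*(j - 2)*(j - 2)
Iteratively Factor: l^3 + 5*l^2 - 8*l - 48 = (l - 3)*(l^2 + 8*l + 16) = (l - 3)*(l + 4)*(l + 4)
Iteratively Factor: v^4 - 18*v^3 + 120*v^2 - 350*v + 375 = (v - 5)*(v^3 - 13*v^2 + 55*v - 75) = (v - 5)^2*(v^2 - 8*v + 15) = (v - 5)^2*(v - 3)*(v - 5)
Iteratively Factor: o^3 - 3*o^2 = (o)*(o^2 - 3*o) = o*(o - 3)*(o)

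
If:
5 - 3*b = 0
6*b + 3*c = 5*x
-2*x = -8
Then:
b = 5/3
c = 10/3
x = 4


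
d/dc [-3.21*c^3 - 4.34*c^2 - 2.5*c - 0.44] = -9.63*c^2 - 8.68*c - 2.5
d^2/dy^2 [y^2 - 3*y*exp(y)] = -3*y*exp(y) - 6*exp(y) + 2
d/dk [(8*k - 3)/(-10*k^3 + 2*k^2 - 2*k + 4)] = (-40*k^3 + 8*k^2 - 8*k + (8*k - 3)*(15*k^2 - 2*k + 1) + 16)/(2*(5*k^3 - k^2 + k - 2)^2)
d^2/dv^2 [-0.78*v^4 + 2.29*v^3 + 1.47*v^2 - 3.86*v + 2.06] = -9.36*v^2 + 13.74*v + 2.94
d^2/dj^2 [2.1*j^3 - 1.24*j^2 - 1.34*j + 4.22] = 12.6*j - 2.48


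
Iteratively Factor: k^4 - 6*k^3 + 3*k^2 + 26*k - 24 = (k - 4)*(k^3 - 2*k^2 - 5*k + 6) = (k - 4)*(k + 2)*(k^2 - 4*k + 3) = (k - 4)*(k - 3)*(k + 2)*(k - 1)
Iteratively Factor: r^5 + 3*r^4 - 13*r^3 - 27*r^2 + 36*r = (r + 3)*(r^4 - 13*r^2 + 12*r) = (r - 1)*(r + 3)*(r^3 + r^2 - 12*r) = (r - 3)*(r - 1)*(r + 3)*(r^2 + 4*r) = r*(r - 3)*(r - 1)*(r + 3)*(r + 4)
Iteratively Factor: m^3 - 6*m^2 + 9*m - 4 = (m - 1)*(m^2 - 5*m + 4) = (m - 1)^2*(m - 4)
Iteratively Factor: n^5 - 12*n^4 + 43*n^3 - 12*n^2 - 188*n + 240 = (n - 3)*(n^4 - 9*n^3 + 16*n^2 + 36*n - 80) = (n - 5)*(n - 3)*(n^3 - 4*n^2 - 4*n + 16) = (n - 5)*(n - 3)*(n + 2)*(n^2 - 6*n + 8) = (n - 5)*(n - 4)*(n - 3)*(n + 2)*(n - 2)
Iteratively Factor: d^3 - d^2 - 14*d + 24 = (d - 3)*(d^2 + 2*d - 8) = (d - 3)*(d - 2)*(d + 4)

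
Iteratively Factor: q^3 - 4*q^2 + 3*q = (q - 3)*(q^2 - q) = (q - 3)*(q - 1)*(q)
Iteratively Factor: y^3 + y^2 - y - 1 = (y + 1)*(y^2 - 1) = (y - 1)*(y + 1)*(y + 1)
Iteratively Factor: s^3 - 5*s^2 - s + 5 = (s - 1)*(s^2 - 4*s - 5) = (s - 5)*(s - 1)*(s + 1)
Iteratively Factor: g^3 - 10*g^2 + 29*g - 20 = (g - 1)*(g^2 - 9*g + 20) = (g - 5)*(g - 1)*(g - 4)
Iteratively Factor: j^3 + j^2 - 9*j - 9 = (j - 3)*(j^2 + 4*j + 3) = (j - 3)*(j + 3)*(j + 1)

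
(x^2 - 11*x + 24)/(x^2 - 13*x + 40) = (x - 3)/(x - 5)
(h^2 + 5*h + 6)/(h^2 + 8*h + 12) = (h + 3)/(h + 6)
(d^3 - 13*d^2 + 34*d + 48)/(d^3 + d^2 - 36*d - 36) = (d - 8)/(d + 6)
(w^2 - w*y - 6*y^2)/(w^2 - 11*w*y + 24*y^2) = (-w - 2*y)/(-w + 8*y)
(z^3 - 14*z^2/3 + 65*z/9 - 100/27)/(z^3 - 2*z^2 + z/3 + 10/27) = (9*z^2 - 27*z + 20)/(9*z^2 - 3*z - 2)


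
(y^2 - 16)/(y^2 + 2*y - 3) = (y^2 - 16)/(y^2 + 2*y - 3)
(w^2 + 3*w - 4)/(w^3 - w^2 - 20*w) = (w - 1)/(w*(w - 5))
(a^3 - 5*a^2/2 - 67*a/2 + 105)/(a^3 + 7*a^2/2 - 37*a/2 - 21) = (a - 5)/(a + 1)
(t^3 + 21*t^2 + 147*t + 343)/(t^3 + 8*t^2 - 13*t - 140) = (t^2 + 14*t + 49)/(t^2 + t - 20)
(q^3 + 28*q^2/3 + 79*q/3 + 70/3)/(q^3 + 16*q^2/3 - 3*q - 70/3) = (q + 2)/(q - 2)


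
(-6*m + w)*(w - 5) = -6*m*w + 30*m + w^2 - 5*w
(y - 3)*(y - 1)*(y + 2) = y^3 - 2*y^2 - 5*y + 6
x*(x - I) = x^2 - I*x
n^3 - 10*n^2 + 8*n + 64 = (n - 8)*(n - 4)*(n + 2)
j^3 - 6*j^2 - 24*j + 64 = (j - 8)*(j - 2)*(j + 4)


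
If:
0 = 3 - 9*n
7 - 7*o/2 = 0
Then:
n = 1/3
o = 2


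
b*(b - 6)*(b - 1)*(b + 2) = b^4 - 5*b^3 - 8*b^2 + 12*b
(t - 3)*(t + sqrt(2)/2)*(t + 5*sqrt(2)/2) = t^3 - 3*t^2 + 3*sqrt(2)*t^2 - 9*sqrt(2)*t + 5*t/2 - 15/2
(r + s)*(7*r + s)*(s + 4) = 7*r^2*s + 28*r^2 + 8*r*s^2 + 32*r*s + s^3 + 4*s^2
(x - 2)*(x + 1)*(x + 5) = x^3 + 4*x^2 - 7*x - 10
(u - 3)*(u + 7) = u^2 + 4*u - 21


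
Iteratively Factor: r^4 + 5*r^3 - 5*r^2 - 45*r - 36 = (r - 3)*(r^3 + 8*r^2 + 19*r + 12) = (r - 3)*(r + 3)*(r^2 + 5*r + 4) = (r - 3)*(r + 3)*(r + 4)*(r + 1)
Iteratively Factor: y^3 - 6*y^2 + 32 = (y - 4)*(y^2 - 2*y - 8) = (y - 4)^2*(y + 2)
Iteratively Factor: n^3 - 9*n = (n - 3)*(n^2 + 3*n) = n*(n - 3)*(n + 3)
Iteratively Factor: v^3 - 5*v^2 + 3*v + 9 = (v - 3)*(v^2 - 2*v - 3) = (v - 3)^2*(v + 1)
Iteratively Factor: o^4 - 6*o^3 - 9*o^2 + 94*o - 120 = (o - 3)*(o^3 - 3*o^2 - 18*o + 40) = (o - 3)*(o + 4)*(o^2 - 7*o + 10) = (o - 3)*(o - 2)*(o + 4)*(o - 5)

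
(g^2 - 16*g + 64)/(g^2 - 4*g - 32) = (g - 8)/(g + 4)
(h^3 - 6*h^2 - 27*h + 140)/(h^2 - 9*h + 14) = (h^2 + h - 20)/(h - 2)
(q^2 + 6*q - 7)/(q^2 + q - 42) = (q - 1)/(q - 6)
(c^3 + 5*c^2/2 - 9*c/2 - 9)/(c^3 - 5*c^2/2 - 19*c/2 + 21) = (2*c + 3)/(2*c - 7)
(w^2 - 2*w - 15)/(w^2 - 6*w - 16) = (-w^2 + 2*w + 15)/(-w^2 + 6*w + 16)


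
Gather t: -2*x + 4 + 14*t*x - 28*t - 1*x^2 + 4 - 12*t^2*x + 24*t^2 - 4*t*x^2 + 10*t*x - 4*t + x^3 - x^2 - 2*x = t^2*(24 - 12*x) + t*(-4*x^2 + 24*x - 32) + x^3 - 2*x^2 - 4*x + 8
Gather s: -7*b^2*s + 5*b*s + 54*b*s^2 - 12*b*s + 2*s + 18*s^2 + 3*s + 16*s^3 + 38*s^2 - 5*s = 16*s^3 + s^2*(54*b + 56) + s*(-7*b^2 - 7*b)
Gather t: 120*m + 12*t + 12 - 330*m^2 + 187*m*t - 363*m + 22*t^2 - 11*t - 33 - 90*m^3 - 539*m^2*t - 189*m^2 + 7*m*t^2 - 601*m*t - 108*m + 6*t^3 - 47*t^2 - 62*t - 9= -90*m^3 - 519*m^2 - 351*m + 6*t^3 + t^2*(7*m - 25) + t*(-539*m^2 - 414*m - 61) - 30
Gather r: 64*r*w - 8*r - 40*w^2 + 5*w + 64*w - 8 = r*(64*w - 8) - 40*w^2 + 69*w - 8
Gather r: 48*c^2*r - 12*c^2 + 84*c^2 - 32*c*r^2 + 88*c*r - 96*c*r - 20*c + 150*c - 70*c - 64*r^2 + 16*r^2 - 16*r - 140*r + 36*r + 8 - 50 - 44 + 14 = 72*c^2 + 60*c + r^2*(-32*c - 48) + r*(48*c^2 - 8*c - 120) - 72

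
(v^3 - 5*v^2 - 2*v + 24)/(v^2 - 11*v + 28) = (v^2 - v - 6)/(v - 7)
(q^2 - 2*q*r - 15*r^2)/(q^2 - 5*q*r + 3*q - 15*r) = (q + 3*r)/(q + 3)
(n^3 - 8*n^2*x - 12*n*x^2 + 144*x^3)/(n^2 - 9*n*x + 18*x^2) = (-n^2 + 2*n*x + 24*x^2)/(-n + 3*x)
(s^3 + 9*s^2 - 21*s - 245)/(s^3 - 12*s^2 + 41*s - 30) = (s^2 + 14*s + 49)/(s^2 - 7*s + 6)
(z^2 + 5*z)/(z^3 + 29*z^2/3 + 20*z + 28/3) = 3*z*(z + 5)/(3*z^3 + 29*z^2 + 60*z + 28)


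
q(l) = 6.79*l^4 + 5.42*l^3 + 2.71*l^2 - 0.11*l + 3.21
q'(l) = 27.16*l^3 + 16.26*l^2 + 5.42*l - 0.11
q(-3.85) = 1226.31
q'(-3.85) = -1329.89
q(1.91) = 141.02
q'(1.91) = 258.81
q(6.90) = 17302.97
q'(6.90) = 9733.73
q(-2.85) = 348.04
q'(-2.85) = -512.22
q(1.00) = 18.02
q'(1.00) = 48.73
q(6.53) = 13973.11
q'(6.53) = 8291.19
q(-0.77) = 4.81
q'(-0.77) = -7.04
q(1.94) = 148.95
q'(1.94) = 269.91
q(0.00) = 3.21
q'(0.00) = -0.11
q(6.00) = 10070.67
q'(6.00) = 6484.33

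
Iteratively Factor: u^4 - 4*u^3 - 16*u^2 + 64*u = (u)*(u^3 - 4*u^2 - 16*u + 64) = u*(u + 4)*(u^2 - 8*u + 16) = u*(u - 4)*(u + 4)*(u - 4)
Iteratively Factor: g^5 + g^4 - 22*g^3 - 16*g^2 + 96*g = (g + 4)*(g^4 - 3*g^3 - 10*g^2 + 24*g) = (g - 2)*(g + 4)*(g^3 - g^2 - 12*g) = (g - 4)*(g - 2)*(g + 4)*(g^2 + 3*g) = (g - 4)*(g - 2)*(g + 3)*(g + 4)*(g)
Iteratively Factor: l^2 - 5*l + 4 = (l - 1)*(l - 4)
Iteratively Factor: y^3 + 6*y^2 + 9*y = (y)*(y^2 + 6*y + 9) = y*(y + 3)*(y + 3)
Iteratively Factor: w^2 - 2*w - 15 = (w + 3)*(w - 5)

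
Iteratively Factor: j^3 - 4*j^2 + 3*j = (j - 3)*(j^2 - j) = j*(j - 3)*(j - 1)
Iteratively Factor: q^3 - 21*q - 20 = (q - 5)*(q^2 + 5*q + 4) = (q - 5)*(q + 4)*(q + 1)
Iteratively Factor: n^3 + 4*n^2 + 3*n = (n)*(n^2 + 4*n + 3) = n*(n + 1)*(n + 3)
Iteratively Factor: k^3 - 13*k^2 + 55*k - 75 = (k - 3)*(k^2 - 10*k + 25) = (k - 5)*(k - 3)*(k - 5)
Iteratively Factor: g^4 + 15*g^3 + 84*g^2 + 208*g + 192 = (g + 4)*(g^3 + 11*g^2 + 40*g + 48) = (g + 4)^2*(g^2 + 7*g + 12) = (g + 4)^3*(g + 3)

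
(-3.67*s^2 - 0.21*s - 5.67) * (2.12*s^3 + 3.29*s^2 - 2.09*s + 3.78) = -7.7804*s^5 - 12.5195*s^4 - 5.041*s^3 - 32.088*s^2 + 11.0565*s - 21.4326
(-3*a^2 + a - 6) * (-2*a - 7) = 6*a^3 + 19*a^2 + 5*a + 42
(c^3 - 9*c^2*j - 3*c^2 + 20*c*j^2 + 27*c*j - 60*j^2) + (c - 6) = c^3 - 9*c^2*j - 3*c^2 + 20*c*j^2 + 27*c*j + c - 60*j^2 - 6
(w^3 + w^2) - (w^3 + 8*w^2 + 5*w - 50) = -7*w^2 - 5*w + 50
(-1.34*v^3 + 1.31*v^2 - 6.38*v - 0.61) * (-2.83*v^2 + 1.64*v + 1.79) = 3.7922*v^5 - 5.9049*v^4 + 17.8052*v^3 - 6.392*v^2 - 12.4206*v - 1.0919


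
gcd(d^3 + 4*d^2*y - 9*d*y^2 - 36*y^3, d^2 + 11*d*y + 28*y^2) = d + 4*y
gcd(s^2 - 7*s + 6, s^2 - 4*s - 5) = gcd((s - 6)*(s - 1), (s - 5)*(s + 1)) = 1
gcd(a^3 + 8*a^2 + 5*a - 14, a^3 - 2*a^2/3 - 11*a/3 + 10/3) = a^2 + a - 2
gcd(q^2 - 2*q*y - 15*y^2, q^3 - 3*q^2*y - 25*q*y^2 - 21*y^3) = q + 3*y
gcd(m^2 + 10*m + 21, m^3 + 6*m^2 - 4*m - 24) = 1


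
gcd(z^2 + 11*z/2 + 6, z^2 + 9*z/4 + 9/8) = z + 3/2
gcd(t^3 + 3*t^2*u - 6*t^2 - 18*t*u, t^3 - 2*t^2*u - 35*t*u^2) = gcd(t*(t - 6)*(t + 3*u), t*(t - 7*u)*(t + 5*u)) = t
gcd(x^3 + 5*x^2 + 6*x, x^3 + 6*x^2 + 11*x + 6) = x^2 + 5*x + 6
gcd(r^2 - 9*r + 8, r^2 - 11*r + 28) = 1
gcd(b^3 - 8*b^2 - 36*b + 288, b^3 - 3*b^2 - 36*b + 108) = b^2 - 36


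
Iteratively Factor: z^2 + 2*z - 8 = (z - 2)*(z + 4)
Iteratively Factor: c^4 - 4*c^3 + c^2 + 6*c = (c)*(c^3 - 4*c^2 + c + 6) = c*(c - 3)*(c^2 - c - 2) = c*(c - 3)*(c + 1)*(c - 2)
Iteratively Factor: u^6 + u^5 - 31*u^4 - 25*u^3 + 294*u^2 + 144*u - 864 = (u - 4)*(u^5 + 5*u^4 - 11*u^3 - 69*u^2 + 18*u + 216) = (u - 4)*(u - 2)*(u^4 + 7*u^3 + 3*u^2 - 63*u - 108) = (u - 4)*(u - 3)*(u - 2)*(u^3 + 10*u^2 + 33*u + 36) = (u - 4)*(u - 3)*(u - 2)*(u + 3)*(u^2 + 7*u + 12) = (u - 4)*(u - 3)*(u - 2)*(u + 3)*(u + 4)*(u + 3)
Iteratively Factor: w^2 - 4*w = (w)*(w - 4)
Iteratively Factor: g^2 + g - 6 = (g + 3)*(g - 2)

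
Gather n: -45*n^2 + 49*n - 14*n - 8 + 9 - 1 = -45*n^2 + 35*n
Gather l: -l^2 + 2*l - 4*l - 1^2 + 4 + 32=-l^2 - 2*l + 35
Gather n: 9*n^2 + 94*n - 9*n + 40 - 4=9*n^2 + 85*n + 36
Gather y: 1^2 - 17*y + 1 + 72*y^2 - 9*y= 72*y^2 - 26*y + 2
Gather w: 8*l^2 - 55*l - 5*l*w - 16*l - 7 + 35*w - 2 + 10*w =8*l^2 - 71*l + w*(45 - 5*l) - 9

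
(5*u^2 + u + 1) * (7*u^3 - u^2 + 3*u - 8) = 35*u^5 + 2*u^4 + 21*u^3 - 38*u^2 - 5*u - 8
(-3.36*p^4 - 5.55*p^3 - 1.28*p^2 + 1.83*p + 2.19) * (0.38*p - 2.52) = -1.2768*p^5 + 6.3582*p^4 + 13.4996*p^3 + 3.921*p^2 - 3.7794*p - 5.5188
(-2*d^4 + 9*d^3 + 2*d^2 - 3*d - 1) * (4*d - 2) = -8*d^5 + 40*d^4 - 10*d^3 - 16*d^2 + 2*d + 2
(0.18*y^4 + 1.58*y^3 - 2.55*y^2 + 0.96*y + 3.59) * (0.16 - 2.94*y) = -0.5292*y^5 - 4.6164*y^4 + 7.7498*y^3 - 3.2304*y^2 - 10.401*y + 0.5744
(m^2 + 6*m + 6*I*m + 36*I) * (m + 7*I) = m^3 + 6*m^2 + 13*I*m^2 - 42*m + 78*I*m - 252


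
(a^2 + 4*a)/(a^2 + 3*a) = (a + 4)/(a + 3)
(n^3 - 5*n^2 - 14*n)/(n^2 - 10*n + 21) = n*(n + 2)/(n - 3)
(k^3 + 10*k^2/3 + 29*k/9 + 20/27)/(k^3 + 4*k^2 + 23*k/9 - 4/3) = (9*k^2 + 18*k + 5)/(3*(3*k^2 + 8*k - 3))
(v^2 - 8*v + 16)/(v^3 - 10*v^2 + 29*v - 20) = (v - 4)/(v^2 - 6*v + 5)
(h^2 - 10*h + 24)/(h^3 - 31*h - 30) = (h - 4)/(h^2 + 6*h + 5)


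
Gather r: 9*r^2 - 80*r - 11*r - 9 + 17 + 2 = 9*r^2 - 91*r + 10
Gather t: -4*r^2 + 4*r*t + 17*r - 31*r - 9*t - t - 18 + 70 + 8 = -4*r^2 - 14*r + t*(4*r - 10) + 60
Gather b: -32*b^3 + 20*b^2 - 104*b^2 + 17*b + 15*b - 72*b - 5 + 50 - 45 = -32*b^3 - 84*b^2 - 40*b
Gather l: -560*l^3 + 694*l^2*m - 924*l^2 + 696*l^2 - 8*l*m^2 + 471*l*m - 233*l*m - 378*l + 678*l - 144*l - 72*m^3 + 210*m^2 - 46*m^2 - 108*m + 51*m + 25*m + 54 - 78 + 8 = -560*l^3 + l^2*(694*m - 228) + l*(-8*m^2 + 238*m + 156) - 72*m^3 + 164*m^2 - 32*m - 16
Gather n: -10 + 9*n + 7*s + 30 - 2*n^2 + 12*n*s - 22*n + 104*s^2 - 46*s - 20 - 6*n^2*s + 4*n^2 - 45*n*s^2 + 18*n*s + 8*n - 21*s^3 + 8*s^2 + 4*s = n^2*(2 - 6*s) + n*(-45*s^2 + 30*s - 5) - 21*s^3 + 112*s^2 - 35*s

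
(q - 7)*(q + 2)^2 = q^3 - 3*q^2 - 24*q - 28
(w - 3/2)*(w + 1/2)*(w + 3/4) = w^3 - w^2/4 - 3*w/2 - 9/16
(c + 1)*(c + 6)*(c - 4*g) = c^3 - 4*c^2*g + 7*c^2 - 28*c*g + 6*c - 24*g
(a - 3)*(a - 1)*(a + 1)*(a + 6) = a^4 + 3*a^3 - 19*a^2 - 3*a + 18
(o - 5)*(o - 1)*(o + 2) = o^3 - 4*o^2 - 7*o + 10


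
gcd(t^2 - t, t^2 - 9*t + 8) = t - 1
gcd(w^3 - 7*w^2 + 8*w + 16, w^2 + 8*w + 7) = w + 1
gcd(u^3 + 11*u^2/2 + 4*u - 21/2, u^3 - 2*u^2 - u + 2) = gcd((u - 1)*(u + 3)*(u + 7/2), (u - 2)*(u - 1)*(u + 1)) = u - 1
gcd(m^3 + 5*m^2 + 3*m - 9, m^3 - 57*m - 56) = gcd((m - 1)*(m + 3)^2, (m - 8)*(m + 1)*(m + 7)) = 1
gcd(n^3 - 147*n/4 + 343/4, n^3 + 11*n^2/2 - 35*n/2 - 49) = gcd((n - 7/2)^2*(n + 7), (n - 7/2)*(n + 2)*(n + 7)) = n^2 + 7*n/2 - 49/2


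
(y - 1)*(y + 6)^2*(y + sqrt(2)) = y^4 + sqrt(2)*y^3 + 11*y^3 + 11*sqrt(2)*y^2 + 24*y^2 - 36*y + 24*sqrt(2)*y - 36*sqrt(2)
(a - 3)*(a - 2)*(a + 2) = a^3 - 3*a^2 - 4*a + 12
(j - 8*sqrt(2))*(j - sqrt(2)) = j^2 - 9*sqrt(2)*j + 16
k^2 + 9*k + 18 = (k + 3)*(k + 6)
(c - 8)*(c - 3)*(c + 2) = c^3 - 9*c^2 + 2*c + 48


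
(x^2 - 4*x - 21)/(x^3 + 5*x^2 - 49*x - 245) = (x + 3)/(x^2 + 12*x + 35)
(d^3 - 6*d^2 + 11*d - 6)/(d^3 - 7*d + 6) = (d - 3)/(d + 3)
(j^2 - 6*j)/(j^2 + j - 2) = j*(j - 6)/(j^2 + j - 2)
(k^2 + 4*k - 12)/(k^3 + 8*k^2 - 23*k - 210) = (k - 2)/(k^2 + 2*k - 35)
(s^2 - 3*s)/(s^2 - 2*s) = (s - 3)/(s - 2)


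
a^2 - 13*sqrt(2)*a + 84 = (a - 7*sqrt(2))*(a - 6*sqrt(2))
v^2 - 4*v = v*(v - 4)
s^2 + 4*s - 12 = (s - 2)*(s + 6)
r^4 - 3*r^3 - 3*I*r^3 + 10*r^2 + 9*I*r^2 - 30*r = r*(r - 3)*(r - 5*I)*(r + 2*I)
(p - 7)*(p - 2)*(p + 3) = p^3 - 6*p^2 - 13*p + 42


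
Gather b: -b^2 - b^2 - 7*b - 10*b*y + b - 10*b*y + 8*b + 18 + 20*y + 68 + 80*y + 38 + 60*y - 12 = -2*b^2 + b*(2 - 20*y) + 160*y + 112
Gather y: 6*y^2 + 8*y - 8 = 6*y^2 + 8*y - 8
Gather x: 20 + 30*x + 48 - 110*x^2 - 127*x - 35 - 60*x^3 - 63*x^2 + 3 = -60*x^3 - 173*x^2 - 97*x + 36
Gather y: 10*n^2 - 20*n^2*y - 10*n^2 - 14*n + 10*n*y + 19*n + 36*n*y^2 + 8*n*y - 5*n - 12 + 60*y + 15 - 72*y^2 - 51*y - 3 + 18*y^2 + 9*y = y^2*(36*n - 54) + y*(-20*n^2 + 18*n + 18)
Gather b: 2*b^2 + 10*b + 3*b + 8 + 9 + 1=2*b^2 + 13*b + 18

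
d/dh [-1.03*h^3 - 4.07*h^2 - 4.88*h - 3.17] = -3.09*h^2 - 8.14*h - 4.88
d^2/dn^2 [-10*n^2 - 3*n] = -20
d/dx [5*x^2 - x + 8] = 10*x - 1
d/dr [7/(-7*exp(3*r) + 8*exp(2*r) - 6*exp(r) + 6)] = (147*exp(2*r) - 112*exp(r) + 42)*exp(r)/(7*exp(3*r) - 8*exp(2*r) + 6*exp(r) - 6)^2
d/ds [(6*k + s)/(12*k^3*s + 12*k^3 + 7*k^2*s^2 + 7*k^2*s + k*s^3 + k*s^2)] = (12*k^2*s + 12*k^2 + 7*k*s^2 + 7*k*s + s^3 + s^2 - (6*k + s)*(12*k^2 + 14*k*s + 7*k + 3*s^2 + 2*s))/(k*(12*k^2*s + 12*k^2 + 7*k*s^2 + 7*k*s + s^3 + s^2)^2)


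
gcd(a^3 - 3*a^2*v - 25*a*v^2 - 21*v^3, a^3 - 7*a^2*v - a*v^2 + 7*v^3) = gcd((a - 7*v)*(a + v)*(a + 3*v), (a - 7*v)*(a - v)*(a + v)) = -a^2 + 6*a*v + 7*v^2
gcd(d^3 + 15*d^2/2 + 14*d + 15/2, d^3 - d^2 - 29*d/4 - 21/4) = d^2 + 5*d/2 + 3/2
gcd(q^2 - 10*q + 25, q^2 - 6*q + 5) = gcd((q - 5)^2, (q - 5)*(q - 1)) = q - 5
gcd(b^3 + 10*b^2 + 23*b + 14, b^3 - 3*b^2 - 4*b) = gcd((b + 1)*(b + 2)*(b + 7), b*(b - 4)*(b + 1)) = b + 1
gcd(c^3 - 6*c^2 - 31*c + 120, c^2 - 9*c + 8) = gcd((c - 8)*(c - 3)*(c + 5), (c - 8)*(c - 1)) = c - 8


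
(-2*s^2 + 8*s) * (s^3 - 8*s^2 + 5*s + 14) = -2*s^5 + 24*s^4 - 74*s^3 + 12*s^2 + 112*s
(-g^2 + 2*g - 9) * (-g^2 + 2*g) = g^4 - 4*g^3 + 13*g^2 - 18*g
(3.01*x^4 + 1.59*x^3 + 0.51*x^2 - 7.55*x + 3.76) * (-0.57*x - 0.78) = -1.7157*x^5 - 3.2541*x^4 - 1.5309*x^3 + 3.9057*x^2 + 3.7458*x - 2.9328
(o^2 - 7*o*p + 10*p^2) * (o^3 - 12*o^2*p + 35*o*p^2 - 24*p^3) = o^5 - 19*o^4*p + 129*o^3*p^2 - 389*o^2*p^3 + 518*o*p^4 - 240*p^5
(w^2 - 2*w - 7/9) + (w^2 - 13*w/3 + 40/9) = 2*w^2 - 19*w/3 + 11/3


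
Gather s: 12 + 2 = 14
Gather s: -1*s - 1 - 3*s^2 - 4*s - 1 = -3*s^2 - 5*s - 2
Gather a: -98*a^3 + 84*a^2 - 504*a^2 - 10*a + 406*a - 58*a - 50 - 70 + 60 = -98*a^3 - 420*a^2 + 338*a - 60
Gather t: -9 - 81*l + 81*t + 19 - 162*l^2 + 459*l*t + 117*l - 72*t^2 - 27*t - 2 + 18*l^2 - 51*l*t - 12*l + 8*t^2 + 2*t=-144*l^2 + 24*l - 64*t^2 + t*(408*l + 56) + 8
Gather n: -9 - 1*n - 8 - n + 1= -2*n - 16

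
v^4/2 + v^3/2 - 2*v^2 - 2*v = v*(v/2 + 1/2)*(v - 2)*(v + 2)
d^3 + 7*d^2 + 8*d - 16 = (d - 1)*(d + 4)^2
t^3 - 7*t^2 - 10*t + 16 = (t - 8)*(t - 1)*(t + 2)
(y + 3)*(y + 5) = y^2 + 8*y + 15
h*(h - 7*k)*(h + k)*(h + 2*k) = h^4 - 4*h^3*k - 19*h^2*k^2 - 14*h*k^3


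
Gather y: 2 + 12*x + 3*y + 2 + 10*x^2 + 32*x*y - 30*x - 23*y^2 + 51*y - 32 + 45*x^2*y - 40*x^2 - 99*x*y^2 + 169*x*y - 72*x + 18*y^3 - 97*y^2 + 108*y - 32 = -30*x^2 - 90*x + 18*y^3 + y^2*(-99*x - 120) + y*(45*x^2 + 201*x + 162) - 60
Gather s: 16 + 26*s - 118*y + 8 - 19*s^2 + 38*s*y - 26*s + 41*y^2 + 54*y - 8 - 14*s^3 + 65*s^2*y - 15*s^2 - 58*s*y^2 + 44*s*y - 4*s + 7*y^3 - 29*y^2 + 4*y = -14*s^3 + s^2*(65*y - 34) + s*(-58*y^2 + 82*y - 4) + 7*y^3 + 12*y^2 - 60*y + 16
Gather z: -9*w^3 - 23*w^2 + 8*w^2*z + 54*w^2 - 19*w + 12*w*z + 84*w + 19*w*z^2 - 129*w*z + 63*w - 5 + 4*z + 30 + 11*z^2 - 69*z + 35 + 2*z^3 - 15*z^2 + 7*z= -9*w^3 + 31*w^2 + 128*w + 2*z^3 + z^2*(19*w - 4) + z*(8*w^2 - 117*w - 58) + 60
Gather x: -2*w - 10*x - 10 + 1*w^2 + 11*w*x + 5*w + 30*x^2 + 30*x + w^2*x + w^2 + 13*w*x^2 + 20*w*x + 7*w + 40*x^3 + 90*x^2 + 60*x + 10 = 2*w^2 + 10*w + 40*x^3 + x^2*(13*w + 120) + x*(w^2 + 31*w + 80)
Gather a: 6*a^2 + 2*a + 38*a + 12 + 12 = 6*a^2 + 40*a + 24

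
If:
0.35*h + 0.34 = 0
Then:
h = -0.97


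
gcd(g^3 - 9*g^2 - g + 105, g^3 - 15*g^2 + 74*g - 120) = g - 5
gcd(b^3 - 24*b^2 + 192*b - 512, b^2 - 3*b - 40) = b - 8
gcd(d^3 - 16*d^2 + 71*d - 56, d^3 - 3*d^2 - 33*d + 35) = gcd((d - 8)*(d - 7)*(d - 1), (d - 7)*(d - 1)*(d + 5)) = d^2 - 8*d + 7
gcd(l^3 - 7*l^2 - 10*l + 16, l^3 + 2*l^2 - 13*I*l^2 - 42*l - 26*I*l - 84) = l + 2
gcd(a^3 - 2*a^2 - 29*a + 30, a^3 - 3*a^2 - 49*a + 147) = 1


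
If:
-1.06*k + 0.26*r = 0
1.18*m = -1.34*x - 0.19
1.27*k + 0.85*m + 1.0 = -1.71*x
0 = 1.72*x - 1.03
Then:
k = -1.03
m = -0.84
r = -4.20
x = 0.60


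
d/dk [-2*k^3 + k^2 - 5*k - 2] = -6*k^2 + 2*k - 5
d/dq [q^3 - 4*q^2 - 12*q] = 3*q^2 - 8*q - 12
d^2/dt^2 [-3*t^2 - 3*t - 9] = -6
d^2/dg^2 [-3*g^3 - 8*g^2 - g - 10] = -18*g - 16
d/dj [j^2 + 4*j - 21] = 2*j + 4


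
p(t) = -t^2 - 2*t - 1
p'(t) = -2*t - 2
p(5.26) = -39.19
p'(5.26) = -12.52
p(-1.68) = -0.46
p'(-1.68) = 1.36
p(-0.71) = -0.08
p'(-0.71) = -0.58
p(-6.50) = -30.25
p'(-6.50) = 11.00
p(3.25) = -18.06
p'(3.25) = -8.50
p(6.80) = -60.84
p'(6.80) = -15.60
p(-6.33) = -28.41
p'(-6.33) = 10.66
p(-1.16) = -0.03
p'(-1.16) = 0.32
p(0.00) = -1.00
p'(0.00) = -2.00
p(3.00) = -16.00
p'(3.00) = -8.00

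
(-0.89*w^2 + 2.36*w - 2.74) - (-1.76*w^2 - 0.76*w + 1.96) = 0.87*w^2 + 3.12*w - 4.7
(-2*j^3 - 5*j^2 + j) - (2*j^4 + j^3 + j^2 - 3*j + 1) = -2*j^4 - 3*j^3 - 6*j^2 + 4*j - 1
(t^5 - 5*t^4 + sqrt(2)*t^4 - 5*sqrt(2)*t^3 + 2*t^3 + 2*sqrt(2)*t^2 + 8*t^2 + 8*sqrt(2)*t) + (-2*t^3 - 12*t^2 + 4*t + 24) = t^5 - 5*t^4 + sqrt(2)*t^4 - 5*sqrt(2)*t^3 - 4*t^2 + 2*sqrt(2)*t^2 + 4*t + 8*sqrt(2)*t + 24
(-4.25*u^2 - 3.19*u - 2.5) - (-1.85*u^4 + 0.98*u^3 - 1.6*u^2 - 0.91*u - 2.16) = 1.85*u^4 - 0.98*u^3 - 2.65*u^2 - 2.28*u - 0.34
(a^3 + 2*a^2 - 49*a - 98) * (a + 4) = a^4 + 6*a^3 - 41*a^2 - 294*a - 392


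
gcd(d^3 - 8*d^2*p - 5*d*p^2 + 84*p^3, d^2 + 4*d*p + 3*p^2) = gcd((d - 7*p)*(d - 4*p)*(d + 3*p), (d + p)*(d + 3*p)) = d + 3*p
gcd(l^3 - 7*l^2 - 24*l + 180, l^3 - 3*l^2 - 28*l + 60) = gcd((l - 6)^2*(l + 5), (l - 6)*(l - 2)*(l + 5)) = l^2 - l - 30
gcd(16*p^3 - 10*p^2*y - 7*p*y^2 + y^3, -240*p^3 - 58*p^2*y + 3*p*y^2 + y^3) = -8*p + y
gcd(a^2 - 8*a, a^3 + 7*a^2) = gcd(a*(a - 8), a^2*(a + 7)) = a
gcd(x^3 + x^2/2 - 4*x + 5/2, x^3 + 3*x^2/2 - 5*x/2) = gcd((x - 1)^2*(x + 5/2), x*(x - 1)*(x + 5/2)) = x^2 + 3*x/2 - 5/2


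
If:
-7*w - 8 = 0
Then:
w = -8/7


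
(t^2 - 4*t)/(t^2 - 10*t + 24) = t/(t - 6)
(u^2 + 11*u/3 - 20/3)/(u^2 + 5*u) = (u - 4/3)/u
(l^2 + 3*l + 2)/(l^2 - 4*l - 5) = (l + 2)/(l - 5)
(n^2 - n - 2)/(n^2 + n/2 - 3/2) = 2*(n^2 - n - 2)/(2*n^2 + n - 3)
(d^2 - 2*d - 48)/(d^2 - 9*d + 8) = (d + 6)/(d - 1)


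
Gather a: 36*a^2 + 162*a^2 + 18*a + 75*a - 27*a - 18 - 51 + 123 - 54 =198*a^2 + 66*a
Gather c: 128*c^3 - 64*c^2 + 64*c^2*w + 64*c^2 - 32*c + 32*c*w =128*c^3 + 64*c^2*w + c*(32*w - 32)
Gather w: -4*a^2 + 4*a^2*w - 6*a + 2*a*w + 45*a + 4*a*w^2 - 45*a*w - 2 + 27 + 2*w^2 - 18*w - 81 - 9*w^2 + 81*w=-4*a^2 + 39*a + w^2*(4*a - 7) + w*(4*a^2 - 43*a + 63) - 56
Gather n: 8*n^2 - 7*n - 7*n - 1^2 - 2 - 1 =8*n^2 - 14*n - 4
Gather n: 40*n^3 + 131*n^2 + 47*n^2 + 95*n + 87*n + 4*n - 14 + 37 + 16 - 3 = 40*n^3 + 178*n^2 + 186*n + 36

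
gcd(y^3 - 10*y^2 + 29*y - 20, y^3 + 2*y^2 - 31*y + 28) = y^2 - 5*y + 4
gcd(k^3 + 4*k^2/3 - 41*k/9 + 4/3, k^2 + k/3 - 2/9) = k - 1/3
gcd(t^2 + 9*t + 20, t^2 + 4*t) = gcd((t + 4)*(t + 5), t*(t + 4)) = t + 4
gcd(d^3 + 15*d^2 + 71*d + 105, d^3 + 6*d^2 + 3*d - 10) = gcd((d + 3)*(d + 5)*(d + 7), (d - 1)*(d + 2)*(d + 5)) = d + 5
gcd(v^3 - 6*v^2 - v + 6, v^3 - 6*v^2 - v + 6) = v^3 - 6*v^2 - v + 6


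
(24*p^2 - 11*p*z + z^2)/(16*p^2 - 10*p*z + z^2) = (-3*p + z)/(-2*p + z)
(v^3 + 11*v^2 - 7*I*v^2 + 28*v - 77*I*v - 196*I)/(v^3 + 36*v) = (v^3 + v^2*(11 - 7*I) + v*(28 - 77*I) - 196*I)/(v^3 + 36*v)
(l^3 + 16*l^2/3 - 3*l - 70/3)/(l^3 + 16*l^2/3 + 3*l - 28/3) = (l^2 + 3*l - 10)/(l^2 + 3*l - 4)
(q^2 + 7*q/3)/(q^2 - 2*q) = (q + 7/3)/(q - 2)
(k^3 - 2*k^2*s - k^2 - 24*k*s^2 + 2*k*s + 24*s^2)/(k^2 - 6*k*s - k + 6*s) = k + 4*s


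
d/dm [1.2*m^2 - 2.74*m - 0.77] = 2.4*m - 2.74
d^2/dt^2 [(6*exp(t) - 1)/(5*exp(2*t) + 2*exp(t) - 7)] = (150*exp(4*t) - 160*exp(3*t) + 1230*exp(2*t) - 60*exp(t) + 280)*exp(t)/(125*exp(6*t) + 150*exp(5*t) - 465*exp(4*t) - 412*exp(3*t) + 651*exp(2*t) + 294*exp(t) - 343)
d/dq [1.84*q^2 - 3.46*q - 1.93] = 3.68*q - 3.46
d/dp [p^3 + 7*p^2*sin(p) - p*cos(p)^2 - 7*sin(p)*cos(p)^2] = 7*p^2*cos(p) + 3*p^2 + 14*p*sin(p) + p*sin(2*p) - 7*cos(p)/4 - cos(2*p)/2 - 21*cos(3*p)/4 - 1/2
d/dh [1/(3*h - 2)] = -3/(3*h - 2)^2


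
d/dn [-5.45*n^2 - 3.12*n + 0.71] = -10.9*n - 3.12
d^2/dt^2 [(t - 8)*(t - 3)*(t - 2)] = 6*t - 26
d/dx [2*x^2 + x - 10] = 4*x + 1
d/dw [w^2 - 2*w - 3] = 2*w - 2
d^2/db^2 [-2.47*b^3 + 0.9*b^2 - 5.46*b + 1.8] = 1.8 - 14.82*b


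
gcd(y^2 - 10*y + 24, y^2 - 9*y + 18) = y - 6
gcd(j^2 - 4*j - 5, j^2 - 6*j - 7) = j + 1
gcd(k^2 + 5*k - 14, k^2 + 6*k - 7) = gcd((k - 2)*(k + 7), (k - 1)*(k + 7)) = k + 7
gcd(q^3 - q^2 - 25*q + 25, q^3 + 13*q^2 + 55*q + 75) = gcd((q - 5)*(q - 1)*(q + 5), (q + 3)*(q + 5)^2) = q + 5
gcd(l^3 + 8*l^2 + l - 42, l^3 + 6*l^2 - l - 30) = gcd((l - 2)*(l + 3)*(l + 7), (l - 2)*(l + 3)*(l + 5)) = l^2 + l - 6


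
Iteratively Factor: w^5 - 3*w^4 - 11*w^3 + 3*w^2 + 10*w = (w + 2)*(w^4 - 5*w^3 - w^2 + 5*w) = (w - 5)*(w + 2)*(w^3 - w) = (w - 5)*(w - 1)*(w + 2)*(w^2 + w) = (w - 5)*(w - 1)*(w + 1)*(w + 2)*(w)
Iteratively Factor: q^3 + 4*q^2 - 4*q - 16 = (q + 4)*(q^2 - 4) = (q - 2)*(q + 4)*(q + 2)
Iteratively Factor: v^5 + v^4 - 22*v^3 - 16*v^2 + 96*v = (v + 4)*(v^4 - 3*v^3 - 10*v^2 + 24*v) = (v - 2)*(v + 4)*(v^3 - v^2 - 12*v) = v*(v - 2)*(v + 4)*(v^2 - v - 12) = v*(v - 4)*(v - 2)*(v + 4)*(v + 3)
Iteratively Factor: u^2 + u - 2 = (u + 2)*(u - 1)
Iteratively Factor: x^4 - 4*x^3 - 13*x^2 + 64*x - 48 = (x - 1)*(x^3 - 3*x^2 - 16*x + 48) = (x - 4)*(x - 1)*(x^2 + x - 12) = (x - 4)*(x - 3)*(x - 1)*(x + 4)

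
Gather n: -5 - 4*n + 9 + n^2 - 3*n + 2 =n^2 - 7*n + 6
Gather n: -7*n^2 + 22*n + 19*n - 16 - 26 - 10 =-7*n^2 + 41*n - 52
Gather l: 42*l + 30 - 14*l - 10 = 28*l + 20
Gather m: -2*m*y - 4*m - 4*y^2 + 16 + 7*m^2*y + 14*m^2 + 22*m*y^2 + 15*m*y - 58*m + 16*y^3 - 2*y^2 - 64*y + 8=m^2*(7*y + 14) + m*(22*y^2 + 13*y - 62) + 16*y^3 - 6*y^2 - 64*y + 24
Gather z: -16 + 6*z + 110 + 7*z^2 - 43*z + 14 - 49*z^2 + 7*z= -42*z^2 - 30*z + 108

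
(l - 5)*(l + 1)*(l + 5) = l^3 + l^2 - 25*l - 25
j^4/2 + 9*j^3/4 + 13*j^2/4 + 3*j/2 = j*(j/2 + 1)*(j + 1)*(j + 3/2)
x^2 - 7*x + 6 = (x - 6)*(x - 1)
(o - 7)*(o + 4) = o^2 - 3*o - 28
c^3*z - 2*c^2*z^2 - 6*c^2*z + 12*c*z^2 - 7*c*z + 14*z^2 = (c - 7)*(c - 2*z)*(c*z + z)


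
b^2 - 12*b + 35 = (b - 7)*(b - 5)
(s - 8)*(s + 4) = s^2 - 4*s - 32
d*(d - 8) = d^2 - 8*d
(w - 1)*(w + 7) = w^2 + 6*w - 7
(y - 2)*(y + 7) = y^2 + 5*y - 14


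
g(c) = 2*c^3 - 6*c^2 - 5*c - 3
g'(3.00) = 13.00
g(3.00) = -18.00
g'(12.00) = 715.00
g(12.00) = 2529.00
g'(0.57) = -9.89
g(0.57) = -7.43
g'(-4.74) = 186.69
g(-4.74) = -327.10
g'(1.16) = -10.85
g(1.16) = -13.75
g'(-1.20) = 18.04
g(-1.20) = -9.10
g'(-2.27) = 53.16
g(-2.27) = -45.96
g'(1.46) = -9.73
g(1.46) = -16.87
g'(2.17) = -2.79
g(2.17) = -21.67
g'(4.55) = 64.62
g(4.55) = 38.43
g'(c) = 6*c^2 - 12*c - 5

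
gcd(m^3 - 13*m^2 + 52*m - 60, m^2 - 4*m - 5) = m - 5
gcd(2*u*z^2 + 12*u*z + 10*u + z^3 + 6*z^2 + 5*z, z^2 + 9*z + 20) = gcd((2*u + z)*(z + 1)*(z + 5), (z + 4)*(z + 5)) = z + 5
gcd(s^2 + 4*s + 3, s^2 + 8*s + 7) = s + 1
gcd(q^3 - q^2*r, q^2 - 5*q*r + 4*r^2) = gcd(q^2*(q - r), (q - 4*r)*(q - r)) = q - r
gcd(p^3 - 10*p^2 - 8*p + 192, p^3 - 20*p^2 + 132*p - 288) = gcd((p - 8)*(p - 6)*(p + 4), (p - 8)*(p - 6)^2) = p^2 - 14*p + 48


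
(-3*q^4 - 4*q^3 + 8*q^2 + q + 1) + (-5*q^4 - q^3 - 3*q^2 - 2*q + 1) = -8*q^4 - 5*q^3 + 5*q^2 - q + 2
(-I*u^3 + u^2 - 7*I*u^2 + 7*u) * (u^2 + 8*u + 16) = -I*u^5 + u^4 - 15*I*u^4 + 15*u^3 - 72*I*u^3 + 72*u^2 - 112*I*u^2 + 112*u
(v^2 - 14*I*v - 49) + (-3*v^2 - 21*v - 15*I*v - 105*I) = -2*v^2 - 21*v - 29*I*v - 49 - 105*I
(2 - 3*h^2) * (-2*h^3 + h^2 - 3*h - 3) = 6*h^5 - 3*h^4 + 5*h^3 + 11*h^2 - 6*h - 6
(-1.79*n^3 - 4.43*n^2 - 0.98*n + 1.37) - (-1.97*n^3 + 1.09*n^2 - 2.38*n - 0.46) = 0.18*n^3 - 5.52*n^2 + 1.4*n + 1.83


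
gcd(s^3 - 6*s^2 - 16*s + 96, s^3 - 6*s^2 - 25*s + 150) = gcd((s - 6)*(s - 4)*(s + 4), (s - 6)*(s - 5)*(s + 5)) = s - 6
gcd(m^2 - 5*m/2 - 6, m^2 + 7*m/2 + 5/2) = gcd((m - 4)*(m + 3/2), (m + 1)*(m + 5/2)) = 1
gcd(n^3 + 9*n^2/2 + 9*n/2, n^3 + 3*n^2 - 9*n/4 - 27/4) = n^2 + 9*n/2 + 9/2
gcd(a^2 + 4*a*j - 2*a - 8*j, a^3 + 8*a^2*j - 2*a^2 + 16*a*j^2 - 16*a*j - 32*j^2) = a^2 + 4*a*j - 2*a - 8*j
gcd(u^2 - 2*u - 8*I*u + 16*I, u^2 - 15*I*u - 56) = u - 8*I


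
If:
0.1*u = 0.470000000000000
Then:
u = 4.70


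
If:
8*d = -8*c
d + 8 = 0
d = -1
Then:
No Solution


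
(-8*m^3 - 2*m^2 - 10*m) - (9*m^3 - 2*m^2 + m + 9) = -17*m^3 - 11*m - 9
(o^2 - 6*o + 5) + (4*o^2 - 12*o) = 5*o^2 - 18*o + 5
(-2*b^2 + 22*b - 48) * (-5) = 10*b^2 - 110*b + 240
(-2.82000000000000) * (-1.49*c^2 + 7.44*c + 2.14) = 4.2018*c^2 - 20.9808*c - 6.0348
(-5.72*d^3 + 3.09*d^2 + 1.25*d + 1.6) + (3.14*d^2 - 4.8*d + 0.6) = -5.72*d^3 + 6.23*d^2 - 3.55*d + 2.2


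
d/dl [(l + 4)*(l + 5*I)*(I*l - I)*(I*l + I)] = -4*l^3 + l^2*(-12 - 15*I) + l*(2 - 40*I) + 4 + 5*I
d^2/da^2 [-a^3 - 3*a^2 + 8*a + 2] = -6*a - 6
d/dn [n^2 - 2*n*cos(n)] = 2*n*sin(n) + 2*n - 2*cos(n)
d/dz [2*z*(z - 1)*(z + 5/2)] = 6*z^2 + 6*z - 5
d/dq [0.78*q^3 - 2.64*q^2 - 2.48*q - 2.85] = 2.34*q^2 - 5.28*q - 2.48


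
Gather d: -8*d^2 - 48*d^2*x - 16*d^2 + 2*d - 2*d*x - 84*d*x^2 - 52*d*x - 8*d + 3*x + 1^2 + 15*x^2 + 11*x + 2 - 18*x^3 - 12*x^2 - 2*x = d^2*(-48*x - 24) + d*(-84*x^2 - 54*x - 6) - 18*x^3 + 3*x^2 + 12*x + 3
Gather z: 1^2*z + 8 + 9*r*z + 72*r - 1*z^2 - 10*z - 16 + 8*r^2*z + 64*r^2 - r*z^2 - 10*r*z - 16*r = 64*r^2 + 56*r + z^2*(-r - 1) + z*(8*r^2 - r - 9) - 8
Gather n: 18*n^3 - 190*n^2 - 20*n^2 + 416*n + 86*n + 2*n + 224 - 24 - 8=18*n^3 - 210*n^2 + 504*n + 192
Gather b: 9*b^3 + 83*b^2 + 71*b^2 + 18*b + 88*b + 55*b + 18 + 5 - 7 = 9*b^3 + 154*b^2 + 161*b + 16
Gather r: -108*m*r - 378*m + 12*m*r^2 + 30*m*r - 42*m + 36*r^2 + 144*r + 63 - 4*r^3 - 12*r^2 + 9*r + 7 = -420*m - 4*r^3 + r^2*(12*m + 24) + r*(153 - 78*m) + 70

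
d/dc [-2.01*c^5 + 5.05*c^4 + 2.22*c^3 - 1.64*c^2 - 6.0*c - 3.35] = -10.05*c^4 + 20.2*c^3 + 6.66*c^2 - 3.28*c - 6.0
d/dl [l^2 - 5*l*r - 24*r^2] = 2*l - 5*r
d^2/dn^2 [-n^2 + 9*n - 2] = -2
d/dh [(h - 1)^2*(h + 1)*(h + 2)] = 4*h^3 + 3*h^2 - 6*h - 1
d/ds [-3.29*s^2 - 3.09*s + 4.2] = -6.58*s - 3.09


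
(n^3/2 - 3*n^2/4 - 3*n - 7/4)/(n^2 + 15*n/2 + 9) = (2*n^3 - 3*n^2 - 12*n - 7)/(2*(2*n^2 + 15*n + 18))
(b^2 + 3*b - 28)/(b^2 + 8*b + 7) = (b - 4)/(b + 1)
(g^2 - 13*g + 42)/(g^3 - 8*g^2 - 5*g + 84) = (g - 6)/(g^2 - g - 12)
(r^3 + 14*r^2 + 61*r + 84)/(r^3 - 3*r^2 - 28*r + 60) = (r^3 + 14*r^2 + 61*r + 84)/(r^3 - 3*r^2 - 28*r + 60)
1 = 1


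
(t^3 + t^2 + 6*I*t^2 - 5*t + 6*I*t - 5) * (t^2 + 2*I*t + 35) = t^5 + t^4 + 8*I*t^4 + 18*t^3 + 8*I*t^3 + 18*t^2 + 200*I*t^2 - 175*t + 200*I*t - 175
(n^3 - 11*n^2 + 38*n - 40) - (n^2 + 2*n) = n^3 - 12*n^2 + 36*n - 40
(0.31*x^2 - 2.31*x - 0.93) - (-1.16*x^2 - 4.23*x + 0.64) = 1.47*x^2 + 1.92*x - 1.57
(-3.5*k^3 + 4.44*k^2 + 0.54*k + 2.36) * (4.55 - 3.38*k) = 11.83*k^4 - 30.9322*k^3 + 18.3768*k^2 - 5.5198*k + 10.738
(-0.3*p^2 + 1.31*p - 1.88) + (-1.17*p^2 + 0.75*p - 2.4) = -1.47*p^2 + 2.06*p - 4.28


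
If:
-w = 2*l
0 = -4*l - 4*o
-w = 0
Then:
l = 0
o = 0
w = 0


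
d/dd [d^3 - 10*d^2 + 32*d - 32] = 3*d^2 - 20*d + 32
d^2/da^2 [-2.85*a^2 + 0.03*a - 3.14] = -5.70000000000000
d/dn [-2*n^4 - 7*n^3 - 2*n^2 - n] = -8*n^3 - 21*n^2 - 4*n - 1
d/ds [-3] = 0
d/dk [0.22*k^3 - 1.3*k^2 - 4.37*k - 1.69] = 0.66*k^2 - 2.6*k - 4.37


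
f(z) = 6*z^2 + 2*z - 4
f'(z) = 12*z + 2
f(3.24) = 65.47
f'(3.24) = 40.88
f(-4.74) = 121.33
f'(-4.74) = -54.88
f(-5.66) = 176.89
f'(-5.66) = -65.92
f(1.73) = 17.42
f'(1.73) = 22.76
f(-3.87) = 78.12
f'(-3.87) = -44.44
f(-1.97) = 15.35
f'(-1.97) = -21.64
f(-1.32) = 3.81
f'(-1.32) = -13.84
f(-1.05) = 0.52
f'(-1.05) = -10.60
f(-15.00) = 1316.00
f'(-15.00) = -178.00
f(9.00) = 500.00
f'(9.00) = 110.00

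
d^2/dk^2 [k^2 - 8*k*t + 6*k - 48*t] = 2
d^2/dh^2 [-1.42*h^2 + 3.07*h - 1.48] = -2.84000000000000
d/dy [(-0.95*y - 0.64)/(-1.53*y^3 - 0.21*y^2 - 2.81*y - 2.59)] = (-2.907*y^3 - 3.1371*y^2 - 0.2688*y + 0.6621)/(2.3409*y^6 + 0.6426*y^5 + 8.6427*y^4 + 9.1056*y^3 + 8.9839*y^2 + 14.5558*y + 6.7081)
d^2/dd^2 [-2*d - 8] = 0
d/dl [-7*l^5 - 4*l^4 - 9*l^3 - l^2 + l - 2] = -35*l^4 - 16*l^3 - 27*l^2 - 2*l + 1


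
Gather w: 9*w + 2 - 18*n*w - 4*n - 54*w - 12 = -4*n + w*(-18*n - 45) - 10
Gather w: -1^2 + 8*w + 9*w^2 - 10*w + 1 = 9*w^2 - 2*w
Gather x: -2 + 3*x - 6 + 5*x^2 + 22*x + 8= 5*x^2 + 25*x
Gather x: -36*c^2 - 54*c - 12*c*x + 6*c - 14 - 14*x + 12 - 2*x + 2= -36*c^2 - 48*c + x*(-12*c - 16)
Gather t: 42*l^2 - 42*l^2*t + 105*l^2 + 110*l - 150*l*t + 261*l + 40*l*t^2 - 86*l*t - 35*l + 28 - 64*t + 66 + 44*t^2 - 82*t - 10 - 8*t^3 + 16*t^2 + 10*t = 147*l^2 + 336*l - 8*t^3 + t^2*(40*l + 60) + t*(-42*l^2 - 236*l - 136) + 84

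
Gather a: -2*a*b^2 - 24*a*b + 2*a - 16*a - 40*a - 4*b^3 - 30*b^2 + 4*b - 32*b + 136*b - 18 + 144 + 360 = a*(-2*b^2 - 24*b - 54) - 4*b^3 - 30*b^2 + 108*b + 486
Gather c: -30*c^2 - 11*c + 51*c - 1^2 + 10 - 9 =-30*c^2 + 40*c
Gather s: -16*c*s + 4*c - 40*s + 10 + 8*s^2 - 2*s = 4*c + 8*s^2 + s*(-16*c - 42) + 10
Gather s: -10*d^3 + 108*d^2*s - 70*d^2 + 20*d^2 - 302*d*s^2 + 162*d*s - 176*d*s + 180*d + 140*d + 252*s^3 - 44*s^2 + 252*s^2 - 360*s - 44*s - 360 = -10*d^3 - 50*d^2 + 320*d + 252*s^3 + s^2*(208 - 302*d) + s*(108*d^2 - 14*d - 404) - 360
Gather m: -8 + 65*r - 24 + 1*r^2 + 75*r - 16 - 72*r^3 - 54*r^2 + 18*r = -72*r^3 - 53*r^2 + 158*r - 48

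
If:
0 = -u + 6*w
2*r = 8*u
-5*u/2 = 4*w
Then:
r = 0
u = 0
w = 0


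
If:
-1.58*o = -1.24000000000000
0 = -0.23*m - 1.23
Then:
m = -5.35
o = 0.78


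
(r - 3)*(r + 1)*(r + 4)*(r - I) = r^4 + 2*r^3 - I*r^3 - 11*r^2 - 2*I*r^2 - 12*r + 11*I*r + 12*I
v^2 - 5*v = v*(v - 5)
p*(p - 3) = p^2 - 3*p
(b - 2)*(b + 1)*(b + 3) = b^3 + 2*b^2 - 5*b - 6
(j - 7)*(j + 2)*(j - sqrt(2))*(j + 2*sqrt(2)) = j^4 - 5*j^3 + sqrt(2)*j^3 - 18*j^2 - 5*sqrt(2)*j^2 - 14*sqrt(2)*j + 20*j + 56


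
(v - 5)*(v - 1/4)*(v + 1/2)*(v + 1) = v^4 - 15*v^3/4 - 49*v^2/8 - 3*v/4 + 5/8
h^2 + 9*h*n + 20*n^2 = (h + 4*n)*(h + 5*n)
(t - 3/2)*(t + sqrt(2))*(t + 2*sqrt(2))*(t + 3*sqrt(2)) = t^4 - 3*t^3/2 + 6*sqrt(2)*t^3 - 9*sqrt(2)*t^2 + 22*t^2 - 33*t + 12*sqrt(2)*t - 18*sqrt(2)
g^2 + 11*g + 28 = (g + 4)*(g + 7)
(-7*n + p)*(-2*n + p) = 14*n^2 - 9*n*p + p^2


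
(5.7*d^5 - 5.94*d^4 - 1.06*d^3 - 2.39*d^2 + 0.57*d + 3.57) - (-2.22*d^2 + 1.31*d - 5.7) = 5.7*d^5 - 5.94*d^4 - 1.06*d^3 - 0.17*d^2 - 0.74*d + 9.27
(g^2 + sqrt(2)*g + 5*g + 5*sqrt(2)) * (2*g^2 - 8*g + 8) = 2*g^4 + 2*g^3 + 2*sqrt(2)*g^3 - 32*g^2 + 2*sqrt(2)*g^2 - 32*sqrt(2)*g + 40*g + 40*sqrt(2)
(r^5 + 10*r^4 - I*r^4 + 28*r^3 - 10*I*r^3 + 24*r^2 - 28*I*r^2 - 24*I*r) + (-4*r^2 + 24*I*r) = r^5 + 10*r^4 - I*r^4 + 28*r^3 - 10*I*r^3 + 20*r^2 - 28*I*r^2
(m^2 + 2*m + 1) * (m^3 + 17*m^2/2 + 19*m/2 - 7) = m^5 + 21*m^4/2 + 55*m^3/2 + 41*m^2/2 - 9*m/2 - 7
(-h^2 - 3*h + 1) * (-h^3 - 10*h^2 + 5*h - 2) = h^5 + 13*h^4 + 24*h^3 - 23*h^2 + 11*h - 2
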